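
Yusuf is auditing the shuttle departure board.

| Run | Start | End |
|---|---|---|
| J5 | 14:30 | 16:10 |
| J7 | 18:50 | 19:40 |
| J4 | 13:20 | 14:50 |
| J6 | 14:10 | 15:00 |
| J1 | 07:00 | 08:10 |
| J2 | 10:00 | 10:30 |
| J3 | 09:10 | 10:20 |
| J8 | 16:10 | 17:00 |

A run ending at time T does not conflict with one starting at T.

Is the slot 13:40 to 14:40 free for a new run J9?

No — it overlaps J4, J5, J6

J1: ends 08:10 at or before J9 starts 13:40 → clear.
J3: ends 10:20 at or before J9 starts 13:40 → clear.
J2: ends 10:30 at or before J9 starts 13:40 → clear.
J4: starts 13:20 before J9 ends 14:40, and ends 14:50 after J9 starts 13:40 → overlap.
J6: starts 14:10 before J9 ends 14:40, and ends 15:00 after J9 starts 13:40 → overlap.
J5: starts 14:30 before J9 ends 14:40, and ends 16:10 after J9 starts 13:40 → overlap.
J8: starts 16:10 at or after J9 ends 14:40 → clear.
J7: starts 18:50 at or after J9 ends 14:40 → clear.
J9 overlaps J4, J5, J6.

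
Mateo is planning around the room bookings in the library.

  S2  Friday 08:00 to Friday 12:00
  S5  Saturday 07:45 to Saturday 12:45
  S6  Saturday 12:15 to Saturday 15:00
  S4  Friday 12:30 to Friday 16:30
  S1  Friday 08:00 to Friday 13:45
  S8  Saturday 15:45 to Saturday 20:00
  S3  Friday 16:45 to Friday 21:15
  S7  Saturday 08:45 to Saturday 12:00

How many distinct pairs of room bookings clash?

Sorted by start: S1, S2, S4, S3, S5, S7, S6, S8.
S2 starts before S1 ends → S1 and S2 overlap.
S4 starts before S1 ends → S1 and S4 overlap.
S3 starts after S1 ends — done with S1.
S4 starts after S2 ends — done with S2.
S3 starts after S4 ends — done with S4.
S5 starts after S3 ends — done with S3.
S7 starts before S5 ends → S5 and S7 overlap.
S6 starts before S5 ends → S5 and S6 overlap.
S8 starts after S5 ends.
S6 starts after S7 ends — done with S7.
S8 starts after S6 ends.
Overlapping pairs: S1 & S2, S1 & S4, S5 & S6, S5 & S7 — 4 in total.

4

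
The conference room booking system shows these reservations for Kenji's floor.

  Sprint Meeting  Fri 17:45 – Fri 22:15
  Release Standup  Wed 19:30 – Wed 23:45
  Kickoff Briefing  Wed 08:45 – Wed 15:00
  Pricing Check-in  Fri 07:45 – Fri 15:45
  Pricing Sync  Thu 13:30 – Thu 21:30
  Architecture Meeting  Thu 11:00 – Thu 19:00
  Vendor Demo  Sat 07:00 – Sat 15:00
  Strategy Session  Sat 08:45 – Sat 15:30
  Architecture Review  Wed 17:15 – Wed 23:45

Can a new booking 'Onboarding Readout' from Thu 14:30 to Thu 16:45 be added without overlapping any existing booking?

Kickoff Briefing: ends Wed 15:00 at or before Onboarding Readout starts Thu 14:30 → clear.
Architecture Review: ends Wed 23:45 at or before Onboarding Readout starts Thu 14:30 → clear.
Release Standup: ends Wed 23:45 at or before Onboarding Readout starts Thu 14:30 → clear.
Architecture Meeting: starts Thu 11:00 before Onboarding Readout ends Thu 16:45, and ends Thu 19:00 after Onboarding Readout starts Thu 14:30 → overlap.
Pricing Sync: starts Thu 13:30 before Onboarding Readout ends Thu 16:45, and ends Thu 21:30 after Onboarding Readout starts Thu 14:30 → overlap.
Pricing Check-in: starts Fri 07:45 at or after Onboarding Readout ends Thu 16:45 → clear.
Sprint Meeting: starts Fri 17:45 at or after Onboarding Readout ends Thu 16:45 → clear.
Vendor Demo: starts Sat 07:00 at or after Onboarding Readout ends Thu 16:45 → clear.
Strategy Session: starts Sat 08:45 at or after Onboarding Readout ends Thu 16:45 → clear.
Onboarding Readout overlaps Pricing Sync, Architecture Meeting.

No — it overlaps Architecture Meeting, Pricing Sync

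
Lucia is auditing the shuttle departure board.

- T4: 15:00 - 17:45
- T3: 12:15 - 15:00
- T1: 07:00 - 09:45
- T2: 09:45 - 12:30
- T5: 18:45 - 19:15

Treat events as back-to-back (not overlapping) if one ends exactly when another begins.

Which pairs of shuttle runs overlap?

Check each pair: they overlap iff neither finishes before the other starts.
Sorted by start: T1, T2, T3, T4, T5.
T2 starts exactly when T1 ends (back-to-back, no overlap); T1 is clear from here.
T3 starts before T2 ends → T2 and T3 overlap.
T4 starts after T2 ends; T2 is clear from here.
T4 starts exactly when T3 ends (back-to-back, no overlap); T3 is clear from here.
T5 starts after T4 ends.

T2 & T3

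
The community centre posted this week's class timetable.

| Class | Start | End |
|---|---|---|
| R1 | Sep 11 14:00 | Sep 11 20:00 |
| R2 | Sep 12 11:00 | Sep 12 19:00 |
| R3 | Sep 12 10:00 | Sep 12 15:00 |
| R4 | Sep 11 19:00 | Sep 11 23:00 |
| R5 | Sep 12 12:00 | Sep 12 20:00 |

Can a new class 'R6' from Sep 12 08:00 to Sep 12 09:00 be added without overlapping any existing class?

Yes — the slot is free

R1: ends Sep 11 20:00 at or before R6 starts Sep 12 08:00 → clear.
R4: ends Sep 11 23:00 at or before R6 starts Sep 12 08:00 → clear.
R3: starts Sep 12 10:00 at or after R6 ends Sep 12 09:00 → clear.
R2: starts Sep 12 11:00 at or after R6 ends Sep 12 09:00 → clear.
R5: starts Sep 12 12:00 at or after R6 ends Sep 12 09:00 → clear.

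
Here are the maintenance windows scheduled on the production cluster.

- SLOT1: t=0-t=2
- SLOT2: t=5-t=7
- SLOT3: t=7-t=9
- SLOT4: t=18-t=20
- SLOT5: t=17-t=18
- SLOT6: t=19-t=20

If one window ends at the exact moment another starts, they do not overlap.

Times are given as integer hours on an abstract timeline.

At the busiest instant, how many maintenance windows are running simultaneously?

2

Walk through starts and ends in time order (an end at T is processed before a start at T):
t=0 start SLOT1 → 1
t=2 end SLOT1 → 0
t=5 start SLOT2 → 1
t=7 end SLOT2 → 0
t=7 start SLOT3 → 1
t=9 end SLOT3 → 0
t=17 start SLOT5 → 1
t=18 end SLOT5 → 0
t=18 start SLOT4 → 1
t=19 start SLOT6 → 2
t=20 end SLOT4 → 1
t=20 end SLOT6 → 0
Peak is 2, at t=19 (SLOT4, SLOT6).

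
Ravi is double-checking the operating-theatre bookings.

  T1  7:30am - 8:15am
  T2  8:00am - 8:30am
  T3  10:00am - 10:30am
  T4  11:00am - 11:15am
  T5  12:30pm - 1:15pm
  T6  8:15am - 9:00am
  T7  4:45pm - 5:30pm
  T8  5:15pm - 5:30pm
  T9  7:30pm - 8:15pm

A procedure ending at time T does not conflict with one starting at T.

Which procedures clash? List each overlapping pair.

T1 & T2, T2 & T6, T7 & T8

Sorted by start: T1, T2, T6, T3, T4, T5, T7, T8, T9.
T2 starts before T1 ends → T1 and T2 overlap.
T6 starts exactly when T1 ends (back-to-back, no overlap) — done with T1.
T6 starts before T2 ends → T2 and T6 overlap.
T3 starts after T2 ends — done with T2.
T3 starts after T6 ends — done with T6.
T4 starts after T3 ends — done with T3.
T5 starts after T4 ends — done with T4.
T7 starts after T5 ends — done with T5.
T8 starts before T7 ends → T7 and T8 overlap.
T9 starts after T7 ends.
T9 starts after T8 ends.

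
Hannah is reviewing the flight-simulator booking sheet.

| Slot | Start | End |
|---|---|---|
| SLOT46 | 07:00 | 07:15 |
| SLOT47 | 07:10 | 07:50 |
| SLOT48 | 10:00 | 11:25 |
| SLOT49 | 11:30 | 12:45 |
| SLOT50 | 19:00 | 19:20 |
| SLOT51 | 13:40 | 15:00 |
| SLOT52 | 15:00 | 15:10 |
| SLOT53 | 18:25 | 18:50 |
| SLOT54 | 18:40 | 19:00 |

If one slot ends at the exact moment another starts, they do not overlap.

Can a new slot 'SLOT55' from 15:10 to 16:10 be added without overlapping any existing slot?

Yes — the slot is free

SLOT46: ends 07:15 at or before SLOT55 starts 15:10 → clear.
SLOT47: ends 07:50 at or before SLOT55 starts 15:10 → clear.
SLOT48: ends 11:25 at or before SLOT55 starts 15:10 → clear.
SLOT49: ends 12:45 at or before SLOT55 starts 15:10 → clear.
SLOT51: ends 15:00 at or before SLOT55 starts 15:10 → clear.
SLOT52: ends 15:10 at or before SLOT55 starts 15:10 → clear.
SLOT53: starts 18:25 at or after SLOT55 ends 16:10 → clear.
SLOT54: starts 18:40 at or after SLOT55 ends 16:10 → clear.
SLOT50: starts 19:00 at or after SLOT55 ends 16:10 → clear.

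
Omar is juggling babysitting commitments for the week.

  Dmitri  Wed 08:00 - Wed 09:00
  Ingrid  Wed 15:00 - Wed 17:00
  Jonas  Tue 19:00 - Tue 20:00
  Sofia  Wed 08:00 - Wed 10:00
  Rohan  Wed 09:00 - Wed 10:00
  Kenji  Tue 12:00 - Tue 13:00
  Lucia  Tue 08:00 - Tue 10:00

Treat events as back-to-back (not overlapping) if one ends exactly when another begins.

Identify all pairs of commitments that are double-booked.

Sorted by start: Lucia, Kenji, Jonas, Dmitri, Sofia, Rohan, Ingrid.
Kenji starts after Lucia ends, so nothing later overlaps Lucia either.
Jonas starts after Kenji ends, so nothing later overlaps Kenji either.
Dmitri starts after Jonas ends, so nothing later overlaps Jonas either.
Sofia starts before Dmitri ends → Dmitri and Sofia overlap.
Rohan starts exactly when Dmitri ends (back-to-back, no overlap), so nothing later overlaps Dmitri either.
Rohan starts before Sofia ends → Sofia and Rohan overlap.
Ingrid starts after Sofia ends.
Ingrid starts after Rohan ends.

Dmitri & Sofia, Rohan & Sofia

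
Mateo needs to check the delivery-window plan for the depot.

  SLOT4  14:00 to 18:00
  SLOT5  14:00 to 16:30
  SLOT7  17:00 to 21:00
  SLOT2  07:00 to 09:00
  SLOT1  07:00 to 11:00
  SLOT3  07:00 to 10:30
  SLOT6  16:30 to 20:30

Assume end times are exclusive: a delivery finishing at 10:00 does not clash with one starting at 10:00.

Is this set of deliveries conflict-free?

Two intervals overlap when each starts before the other ends.
Sorted by start: SLOT1, SLOT2, SLOT3, SLOT4, SLOT5, SLOT6, SLOT7.
SLOT2 starts before SLOT1 ends → SLOT1 and SLOT2 overlap.
That's a conflict, so the schedule is not conflict-free.

No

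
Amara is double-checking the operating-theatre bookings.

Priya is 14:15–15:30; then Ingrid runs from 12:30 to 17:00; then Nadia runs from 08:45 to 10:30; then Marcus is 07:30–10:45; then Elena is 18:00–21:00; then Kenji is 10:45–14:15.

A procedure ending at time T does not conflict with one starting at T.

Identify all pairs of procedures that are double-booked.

Ingrid & Kenji, Ingrid & Priya, Marcus & Nadia

Two intervals overlap when each starts before the other ends.
Sorted by start: Marcus, Nadia, Kenji, Ingrid, Priya, Elena.
Nadia starts before Marcus ends → Marcus and Nadia overlap.
Kenji starts exactly when Marcus ends (back-to-back, no overlap) — done with Marcus.
Kenji starts after Nadia ends — done with Nadia.
Ingrid starts before Kenji ends → Kenji and Ingrid overlap.
Priya starts exactly when Kenji ends (back-to-back, no overlap) — done with Kenji.
Priya starts before Ingrid ends → Ingrid and Priya overlap.
Elena starts after Ingrid ends.
Elena starts after Priya ends.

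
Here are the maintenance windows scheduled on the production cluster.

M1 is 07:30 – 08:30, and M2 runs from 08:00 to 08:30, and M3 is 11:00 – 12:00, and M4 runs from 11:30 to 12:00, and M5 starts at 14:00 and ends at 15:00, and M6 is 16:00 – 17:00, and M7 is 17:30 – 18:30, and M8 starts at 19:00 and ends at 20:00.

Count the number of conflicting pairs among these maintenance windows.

Sorted by start: M1, M2, M3, M4, M5, M6, M7, M8.
M2 starts before M1 ends → M1 and M2 overlap.
M3 starts after M1 ends, so nothing later overlaps M1 either.
M3 starts after M2 ends, so nothing later overlaps M2 either.
M4 starts before M3 ends → M3 and M4 overlap.
M5 starts after M3 ends, so nothing later overlaps M3 either.
M5 starts after M4 ends, so nothing later overlaps M4 either.
M6 starts after M5 ends, so nothing later overlaps M5 either.
M7 starts after M6 ends, so nothing later overlaps M6 either.
M8 starts after M7 ends.
Overlapping pairs: M1 & M2, M3 & M4 — 2 in total.

2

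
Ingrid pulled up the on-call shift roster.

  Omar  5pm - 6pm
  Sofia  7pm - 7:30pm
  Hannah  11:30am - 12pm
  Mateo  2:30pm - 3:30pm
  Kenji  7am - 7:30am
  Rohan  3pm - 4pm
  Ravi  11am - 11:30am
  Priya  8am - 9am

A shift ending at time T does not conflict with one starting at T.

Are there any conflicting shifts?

Yes

Two intervals overlap when each starts before the other ends.
Sorted by start: Kenji, Priya, Ravi, Hannah, Mateo, Rohan, Omar, Sofia.
Priya starts after Kenji ends — done with Kenji.
Ravi starts after Priya ends — done with Priya.
Hannah starts exactly when Ravi ends (back-to-back, no overlap) — done with Ravi.
Mateo starts after Hannah ends — done with Hannah.
Rohan starts before Mateo ends → Mateo and Rohan overlap.
That's a conflict, so the schedule is not conflict-free.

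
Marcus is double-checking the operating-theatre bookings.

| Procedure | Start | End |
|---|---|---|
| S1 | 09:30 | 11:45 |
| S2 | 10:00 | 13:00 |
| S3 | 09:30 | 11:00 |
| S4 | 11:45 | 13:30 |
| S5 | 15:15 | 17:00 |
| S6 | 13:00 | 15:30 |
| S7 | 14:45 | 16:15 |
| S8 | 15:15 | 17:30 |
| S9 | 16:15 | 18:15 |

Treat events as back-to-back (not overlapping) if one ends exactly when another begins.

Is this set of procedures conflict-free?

No

Sorted by start: S1, S3, S2, S4, S6, S7, S5, S8, S9.
S3 starts before S1 ends → S1 and S3 overlap.
That's a conflict, so the schedule is not conflict-free.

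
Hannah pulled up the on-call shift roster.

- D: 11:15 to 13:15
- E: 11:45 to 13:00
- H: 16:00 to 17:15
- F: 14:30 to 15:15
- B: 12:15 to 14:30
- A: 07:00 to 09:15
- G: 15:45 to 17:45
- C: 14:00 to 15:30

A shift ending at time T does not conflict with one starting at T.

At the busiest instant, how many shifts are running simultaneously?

Sweep the timeline, counting +1 at each start and −1 at each end (ends before starts at a tie):
07:00 start A → 1
09:15 end A → 0
11:15 start D → 1
11:45 start E → 2
12:15 start B → 3
13:00 end E → 2
13:15 end D → 1
14:00 start C → 2
14:30 end B → 1
14:30 start F → 2
15:15 end F → 1
15:30 end C → 0
15:45 start G → 1
16:00 start H → 2
17:15 end H → 1
17:45 end G → 0
Peak is 3, at 12:15 (B, D, E).

3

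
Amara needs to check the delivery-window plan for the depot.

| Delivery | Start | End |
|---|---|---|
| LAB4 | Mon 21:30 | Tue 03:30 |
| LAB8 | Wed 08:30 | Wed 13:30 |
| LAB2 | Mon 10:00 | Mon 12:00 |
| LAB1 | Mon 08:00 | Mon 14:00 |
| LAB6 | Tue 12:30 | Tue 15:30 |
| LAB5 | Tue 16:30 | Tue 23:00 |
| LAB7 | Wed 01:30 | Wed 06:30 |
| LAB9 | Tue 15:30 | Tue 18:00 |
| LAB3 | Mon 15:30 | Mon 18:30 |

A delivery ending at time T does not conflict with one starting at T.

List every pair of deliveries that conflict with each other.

LAB1 & LAB2, LAB5 & LAB9

Check each pair: they overlap iff neither finishes before the other starts.
Sorted by start: LAB1, LAB2, LAB3, LAB4, LAB6, LAB9, LAB5, LAB7, LAB8.
LAB2 starts before LAB1 ends → LAB1 and LAB2 overlap.
LAB3 starts after LAB1 ends; LAB1 is clear from here.
LAB3 starts after LAB2 ends; LAB2 is clear from here.
LAB4 starts after LAB3 ends; LAB3 is clear from here.
LAB6 starts after LAB4 ends; LAB4 is clear from here.
LAB9 starts exactly when LAB6 ends (back-to-back, no overlap); LAB6 is clear from here.
LAB5 starts before LAB9 ends → LAB9 and LAB5 overlap.
LAB7 starts after LAB9 ends; LAB9 is clear from here.
LAB7 starts after LAB5 ends; LAB5 is clear from here.
LAB8 starts after LAB7 ends.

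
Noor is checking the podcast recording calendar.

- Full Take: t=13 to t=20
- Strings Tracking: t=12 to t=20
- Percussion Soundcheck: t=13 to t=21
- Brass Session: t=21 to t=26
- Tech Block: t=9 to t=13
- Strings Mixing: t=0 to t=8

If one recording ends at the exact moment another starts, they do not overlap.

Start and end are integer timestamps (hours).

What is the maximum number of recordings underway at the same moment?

Sort all start/end points and keep a running count:
t=0 start Strings Mixing → 1
t=8 end Strings Mixing → 0
t=9 start Tech Block → 1
t=12 start Strings Tracking → 2
t=13 end Tech Block → 1
t=13 start Full Take → 2
t=13 start Percussion Soundcheck → 3
t=20 end Full Take → 2
t=20 end Strings Tracking → 1
t=21 end Percussion Soundcheck → 0
t=21 start Brass Session → 1
t=26 end Brass Session → 0
Peak is 3, at t=13 (Full Take, Percussion Soundcheck, Strings Tracking).

3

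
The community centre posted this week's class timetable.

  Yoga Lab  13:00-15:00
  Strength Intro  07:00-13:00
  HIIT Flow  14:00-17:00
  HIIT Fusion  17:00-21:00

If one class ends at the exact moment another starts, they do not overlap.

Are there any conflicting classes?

Two intervals overlap when each starts before the other ends.
Sorted by start: Strength Intro, Yoga Lab, HIIT Flow, HIIT Fusion.
Yoga Lab starts exactly when Strength Intro ends (back-to-back, no overlap); Strength Intro is clear from here.
HIIT Flow starts before Yoga Lab ends → Yoga Lab and HIIT Flow overlap.
That's a conflict, so the schedule is not conflict-free.

Yes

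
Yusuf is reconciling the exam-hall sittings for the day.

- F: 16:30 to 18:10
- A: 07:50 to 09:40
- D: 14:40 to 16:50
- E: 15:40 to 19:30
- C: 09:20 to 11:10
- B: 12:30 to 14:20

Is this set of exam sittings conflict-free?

No

Sorted by start: A, C, B, D, E, F.
C starts before A ends → A and C overlap.
That's a conflict, so the schedule is not conflict-free.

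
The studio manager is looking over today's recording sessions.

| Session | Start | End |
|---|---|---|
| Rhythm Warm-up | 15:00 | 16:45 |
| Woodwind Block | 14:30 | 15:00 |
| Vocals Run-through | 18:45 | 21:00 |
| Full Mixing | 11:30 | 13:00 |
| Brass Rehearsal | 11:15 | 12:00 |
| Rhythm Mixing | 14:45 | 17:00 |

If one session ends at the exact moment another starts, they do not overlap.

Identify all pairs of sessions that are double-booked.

Sorted by start: Brass Rehearsal, Full Mixing, Woodwind Block, Rhythm Mixing, Rhythm Warm-up, Vocals Run-through.
Full Mixing starts before Brass Rehearsal ends → Brass Rehearsal and Full Mixing overlap.
Woodwind Block starts after Brass Rehearsal ends, so Brass Rehearsal has no further overlaps.
Woodwind Block starts after Full Mixing ends, so Full Mixing has no further overlaps.
Rhythm Mixing starts before Woodwind Block ends → Woodwind Block and Rhythm Mixing overlap.
Rhythm Warm-up starts exactly when Woodwind Block ends (back-to-back, no overlap), so Woodwind Block has no further overlaps.
Rhythm Warm-up starts before Rhythm Mixing ends → Rhythm Mixing and Rhythm Warm-up overlap.
Vocals Run-through starts after Rhythm Mixing ends.
Vocals Run-through starts after Rhythm Warm-up ends.

Brass Rehearsal & Full Mixing, Rhythm Mixing & Rhythm Warm-up, Rhythm Mixing & Woodwind Block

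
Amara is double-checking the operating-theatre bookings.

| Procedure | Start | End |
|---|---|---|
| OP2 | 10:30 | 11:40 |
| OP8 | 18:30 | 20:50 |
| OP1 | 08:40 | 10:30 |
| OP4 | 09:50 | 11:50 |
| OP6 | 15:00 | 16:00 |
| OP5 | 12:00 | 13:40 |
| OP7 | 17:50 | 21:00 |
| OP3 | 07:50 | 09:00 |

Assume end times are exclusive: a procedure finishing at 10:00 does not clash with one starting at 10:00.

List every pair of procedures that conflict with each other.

Sorted by start: OP3, OP1, OP4, OP2, OP5, OP6, OP7, OP8.
OP1 starts before OP3 ends → OP3 and OP1 overlap.
OP4 starts after OP3 ends, so nothing later overlaps OP3 either.
OP4 starts before OP1 ends → OP1 and OP4 overlap.
OP2 starts exactly when OP1 ends (back-to-back, no overlap), so nothing later overlaps OP1 either.
OP2 starts before OP4 ends → OP4 and OP2 overlap.
OP5 starts after OP4 ends, so nothing later overlaps OP4 either.
OP5 starts after OP2 ends, so nothing later overlaps OP2 either.
OP6 starts after OP5 ends, so nothing later overlaps OP5 either.
OP7 starts after OP6 ends, so nothing later overlaps OP6 either.
OP8 starts before OP7 ends → OP7 and OP8 overlap.

OP1 & OP3, OP1 & OP4, OP2 & OP4, OP7 & OP8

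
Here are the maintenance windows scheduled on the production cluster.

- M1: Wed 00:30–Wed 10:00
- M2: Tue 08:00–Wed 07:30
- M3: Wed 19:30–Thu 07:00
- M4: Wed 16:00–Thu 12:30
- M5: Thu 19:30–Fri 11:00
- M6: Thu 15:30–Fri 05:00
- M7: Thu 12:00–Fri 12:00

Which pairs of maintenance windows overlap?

M1 & M2, M3 & M4, M4 & M7, M5 & M6, M5 & M7, M6 & M7

Sorted by start: M2, M1, M4, M3, M7, M6, M5.
M1 starts before M2 ends → M2 and M1 overlap.
M4 starts after M2 ends — done with M2.
M4 starts after M1 ends — done with M1.
M3 starts before M4 ends → M4 and M3 overlap.
M7 starts before M4 ends → M4 and M7 overlap.
M6 starts after M4 ends — done with M4.
M7 starts after M3 ends — done with M3.
M6 starts before M7 ends → M7 and M6 overlap.
M5 starts before M7 ends → M7 and M5 overlap.
M5 starts before M6 ends → M6 and M5 overlap.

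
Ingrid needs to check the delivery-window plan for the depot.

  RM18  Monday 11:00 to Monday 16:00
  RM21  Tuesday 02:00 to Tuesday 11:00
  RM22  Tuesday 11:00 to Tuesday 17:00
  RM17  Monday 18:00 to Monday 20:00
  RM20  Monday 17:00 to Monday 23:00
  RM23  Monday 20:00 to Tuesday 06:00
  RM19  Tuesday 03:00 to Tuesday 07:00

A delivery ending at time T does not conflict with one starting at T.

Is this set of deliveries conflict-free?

Sorted by start: RM18, RM20, RM17, RM23, RM21, RM19, RM22.
RM20 starts after RM18 ends, so nothing later overlaps RM18 either.
RM17 starts before RM20 ends → RM20 and RM17 overlap.
That's a conflict, so the schedule is not conflict-free.

No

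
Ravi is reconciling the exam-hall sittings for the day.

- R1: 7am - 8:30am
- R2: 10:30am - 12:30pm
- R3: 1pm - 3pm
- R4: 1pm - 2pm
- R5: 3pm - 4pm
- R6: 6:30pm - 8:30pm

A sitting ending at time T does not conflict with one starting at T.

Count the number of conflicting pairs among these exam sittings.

Sorted by start: R1, R2, R3, R4, R5, R6.
R2 starts after R1 ends — done with R1.
R3 starts after R2 ends — done with R2.
R4 starts before R3 ends → R3 and R4 overlap.
R5 starts exactly when R3 ends (back-to-back, no overlap) — done with R3.
R5 starts after R4 ends — done with R4.
R6 starts after R5 ends.
Overlapping pairs: R3 & R4 — 1 in total.

1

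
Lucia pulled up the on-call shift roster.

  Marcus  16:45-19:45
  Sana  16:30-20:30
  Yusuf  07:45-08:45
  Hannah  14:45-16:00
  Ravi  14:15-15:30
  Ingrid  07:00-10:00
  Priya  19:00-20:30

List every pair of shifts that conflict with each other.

Hannah & Ravi, Ingrid & Yusuf, Marcus & Priya, Marcus & Sana, Priya & Sana

Sorted by start: Ingrid, Yusuf, Ravi, Hannah, Sana, Marcus, Priya.
Yusuf starts before Ingrid ends → Ingrid and Yusuf overlap.
Ravi starts after Ingrid ends — done with Ingrid.
Ravi starts after Yusuf ends — done with Yusuf.
Hannah starts before Ravi ends → Ravi and Hannah overlap.
Sana starts after Ravi ends — done with Ravi.
Sana starts after Hannah ends — done with Hannah.
Marcus starts before Sana ends → Sana and Marcus overlap.
Priya starts before Sana ends → Sana and Priya overlap.
Priya starts before Marcus ends → Marcus and Priya overlap.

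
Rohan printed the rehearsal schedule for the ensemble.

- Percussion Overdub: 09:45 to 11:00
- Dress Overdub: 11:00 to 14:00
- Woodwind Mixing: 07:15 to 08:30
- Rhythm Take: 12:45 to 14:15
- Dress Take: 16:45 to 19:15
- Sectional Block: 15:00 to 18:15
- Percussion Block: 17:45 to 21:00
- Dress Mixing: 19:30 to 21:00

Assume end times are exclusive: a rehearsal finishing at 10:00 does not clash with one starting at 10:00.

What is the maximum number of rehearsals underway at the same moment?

Sweep the timeline, counting +1 at each start and −1 at each end (ends before starts at a tie):
07:15 start Woodwind Mixing → 1
08:30 end Woodwind Mixing → 0
09:45 start Percussion Overdub → 1
11:00 end Percussion Overdub → 0
11:00 start Dress Overdub → 1
12:45 start Rhythm Take → 2
14:00 end Dress Overdub → 1
14:15 end Rhythm Take → 0
15:00 start Sectional Block → 1
16:45 start Dress Take → 2
17:45 start Percussion Block → 3
18:15 end Sectional Block → 2
19:15 end Dress Take → 1
19:30 start Dress Mixing → 2
21:00 end Dress Mixing → 1
21:00 end Percussion Block → 0
Peak is 3, at 17:45 (Dress Take, Percussion Block, Sectional Block).

3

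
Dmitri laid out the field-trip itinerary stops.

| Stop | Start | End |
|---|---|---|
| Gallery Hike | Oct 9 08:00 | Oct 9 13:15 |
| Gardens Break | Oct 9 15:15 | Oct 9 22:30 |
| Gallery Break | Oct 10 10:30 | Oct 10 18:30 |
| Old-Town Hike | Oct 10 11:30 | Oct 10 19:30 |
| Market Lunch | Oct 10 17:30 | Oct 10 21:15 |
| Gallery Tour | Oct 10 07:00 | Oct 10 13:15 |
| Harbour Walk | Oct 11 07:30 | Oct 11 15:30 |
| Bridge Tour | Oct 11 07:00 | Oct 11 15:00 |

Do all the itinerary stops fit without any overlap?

No

Sorted by start: Gallery Hike, Gardens Break, Gallery Tour, Gallery Break, Old-Town Hike, Market Lunch, Bridge Tour, Harbour Walk.
Gardens Break starts after Gallery Hike ends, so nothing later overlaps Gallery Hike either.
Gallery Tour starts after Gardens Break ends, so nothing later overlaps Gardens Break either.
Gallery Break starts before Gallery Tour ends → Gallery Tour and Gallery Break overlap.
That's a conflict, so the schedule is not conflict-free.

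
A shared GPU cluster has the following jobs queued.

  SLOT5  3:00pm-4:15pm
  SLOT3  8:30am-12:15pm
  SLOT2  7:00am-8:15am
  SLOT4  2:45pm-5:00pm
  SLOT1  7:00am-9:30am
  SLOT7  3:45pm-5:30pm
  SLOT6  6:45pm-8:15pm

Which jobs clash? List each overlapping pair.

Sorted by start: SLOT1, SLOT2, SLOT3, SLOT4, SLOT5, SLOT7, SLOT6.
SLOT2 starts before SLOT1 ends → SLOT1 and SLOT2 overlap.
SLOT3 starts before SLOT1 ends → SLOT1 and SLOT3 overlap.
SLOT4 starts after SLOT1 ends, so nothing later overlaps SLOT1 either.
SLOT3 starts after SLOT2 ends, so nothing later overlaps SLOT2 either.
SLOT4 starts after SLOT3 ends, so nothing later overlaps SLOT3 either.
SLOT5 starts before SLOT4 ends → SLOT4 and SLOT5 overlap.
SLOT7 starts before SLOT4 ends → SLOT4 and SLOT7 overlap.
SLOT6 starts after SLOT4 ends.
SLOT7 starts before SLOT5 ends → SLOT5 and SLOT7 overlap.
SLOT6 starts after SLOT5 ends.
SLOT6 starts after SLOT7 ends.

SLOT1 & SLOT2, SLOT1 & SLOT3, SLOT4 & SLOT5, SLOT4 & SLOT7, SLOT5 & SLOT7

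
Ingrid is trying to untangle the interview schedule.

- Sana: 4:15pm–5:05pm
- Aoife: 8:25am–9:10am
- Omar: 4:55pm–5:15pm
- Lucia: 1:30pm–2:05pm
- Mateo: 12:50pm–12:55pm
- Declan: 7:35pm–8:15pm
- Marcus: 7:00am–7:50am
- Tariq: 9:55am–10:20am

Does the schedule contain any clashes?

Yes

Sorted by start: Marcus, Aoife, Tariq, Mateo, Lucia, Sana, Omar, Declan.
Aoife starts after Marcus ends; Marcus is clear from here.
Tariq starts after Aoife ends; Aoife is clear from here.
Mateo starts after Tariq ends; Tariq is clear from here.
Lucia starts after Mateo ends; Mateo is clear from here.
Sana starts after Lucia ends; Lucia is clear from here.
Omar starts before Sana ends → Sana and Omar overlap.
That's a conflict, so the schedule is not conflict-free.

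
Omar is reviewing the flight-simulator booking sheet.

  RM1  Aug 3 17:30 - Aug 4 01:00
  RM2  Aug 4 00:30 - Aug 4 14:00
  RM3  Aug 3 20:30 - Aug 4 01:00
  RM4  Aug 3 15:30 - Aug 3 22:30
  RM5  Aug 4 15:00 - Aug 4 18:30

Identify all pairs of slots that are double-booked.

Sorted by start: RM4, RM1, RM3, RM2, RM5.
RM1 starts before RM4 ends → RM4 and RM1 overlap.
RM3 starts before RM4 ends → RM4 and RM3 overlap.
RM2 starts after RM4 ends, so RM4 has no further overlaps.
RM3 starts before RM1 ends → RM1 and RM3 overlap.
RM2 starts before RM1 ends → RM1 and RM2 overlap.
RM5 starts after RM1 ends.
RM2 starts before RM3 ends → RM3 and RM2 overlap.
RM5 starts after RM3 ends.
RM5 starts after RM2 ends.

RM1 & RM2, RM1 & RM3, RM1 & RM4, RM2 & RM3, RM3 & RM4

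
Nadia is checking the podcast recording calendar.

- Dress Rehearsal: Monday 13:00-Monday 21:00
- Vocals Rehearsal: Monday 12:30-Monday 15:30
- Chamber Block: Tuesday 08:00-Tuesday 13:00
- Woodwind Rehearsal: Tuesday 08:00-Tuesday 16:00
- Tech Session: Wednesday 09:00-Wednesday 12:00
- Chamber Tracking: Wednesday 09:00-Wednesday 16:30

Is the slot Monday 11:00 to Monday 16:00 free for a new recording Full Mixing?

No — it overlaps Dress Rehearsal, Vocals Rehearsal

Vocals Rehearsal: starts Monday 12:30 before Full Mixing ends Monday 16:00, and ends Monday 15:30 after Full Mixing starts Monday 11:00 → overlap.
Dress Rehearsal: starts Monday 13:00 before Full Mixing ends Monday 16:00, and ends Monday 21:00 after Full Mixing starts Monday 11:00 → overlap.
Chamber Block: starts Tuesday 08:00 at or after Full Mixing ends Monday 16:00 → clear.
Woodwind Rehearsal: starts Tuesday 08:00 at or after Full Mixing ends Monday 16:00 → clear.
Tech Session: starts Wednesday 09:00 at or after Full Mixing ends Monday 16:00 → clear.
Chamber Tracking: starts Wednesday 09:00 at or after Full Mixing ends Monday 16:00 → clear.
Full Mixing overlaps Dress Rehearsal, Vocals Rehearsal.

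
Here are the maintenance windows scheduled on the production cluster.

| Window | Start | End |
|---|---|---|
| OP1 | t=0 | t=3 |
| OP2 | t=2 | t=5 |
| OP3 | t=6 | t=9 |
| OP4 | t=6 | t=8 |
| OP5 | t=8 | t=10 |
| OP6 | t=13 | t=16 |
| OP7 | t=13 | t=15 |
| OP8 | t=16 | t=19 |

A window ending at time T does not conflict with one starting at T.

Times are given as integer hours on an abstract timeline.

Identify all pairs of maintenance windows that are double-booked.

Check each pair: they overlap iff neither finishes before the other starts.
Sorted by start: OP1, OP2, OP3, OP4, OP5, OP6, OP7, OP8.
OP2 starts before OP1 ends → OP1 and OP2 overlap.
OP3 starts after OP1 ends, so OP1 has no further overlaps.
OP3 starts after OP2 ends, so OP2 has no further overlaps.
OP4 starts before OP3 ends → OP3 and OP4 overlap.
OP5 starts before OP3 ends → OP3 and OP5 overlap.
OP6 starts after OP3 ends, so OP3 has no further overlaps.
OP5 starts exactly when OP4 ends (back-to-back, no overlap), so OP4 has no further overlaps.
OP6 starts after OP5 ends, so OP5 has no further overlaps.
OP7 starts before OP6 ends → OP6 and OP7 overlap.
OP8 starts exactly when OP6 ends (back-to-back, no overlap).
OP8 starts after OP7 ends.

OP1 & OP2, OP3 & OP4, OP3 & OP5, OP6 & OP7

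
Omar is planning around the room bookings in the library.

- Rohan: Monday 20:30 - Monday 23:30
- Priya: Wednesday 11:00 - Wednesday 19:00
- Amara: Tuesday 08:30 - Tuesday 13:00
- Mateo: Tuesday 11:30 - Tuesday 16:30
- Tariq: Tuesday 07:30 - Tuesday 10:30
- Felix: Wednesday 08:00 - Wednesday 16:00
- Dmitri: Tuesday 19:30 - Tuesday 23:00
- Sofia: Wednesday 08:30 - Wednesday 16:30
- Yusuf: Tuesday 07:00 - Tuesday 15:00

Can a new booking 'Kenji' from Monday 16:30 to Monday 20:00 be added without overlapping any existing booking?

Rohan: starts Monday 20:30 at or after Kenji ends Monday 20:00 → clear.
Yusuf: starts Tuesday 07:00 at or after Kenji ends Monday 20:00 → clear.
Tariq: starts Tuesday 07:30 at or after Kenji ends Monday 20:00 → clear.
Amara: starts Tuesday 08:30 at or after Kenji ends Monday 20:00 → clear.
Mateo: starts Tuesday 11:30 at or after Kenji ends Monday 20:00 → clear.
Dmitri: starts Tuesday 19:30 at or after Kenji ends Monday 20:00 → clear.
Felix: starts Wednesday 08:00 at or after Kenji ends Monday 20:00 → clear.
Sofia: starts Wednesday 08:30 at or after Kenji ends Monday 20:00 → clear.
Priya: starts Wednesday 11:00 at or after Kenji ends Monday 20:00 → clear.

Yes — the slot is free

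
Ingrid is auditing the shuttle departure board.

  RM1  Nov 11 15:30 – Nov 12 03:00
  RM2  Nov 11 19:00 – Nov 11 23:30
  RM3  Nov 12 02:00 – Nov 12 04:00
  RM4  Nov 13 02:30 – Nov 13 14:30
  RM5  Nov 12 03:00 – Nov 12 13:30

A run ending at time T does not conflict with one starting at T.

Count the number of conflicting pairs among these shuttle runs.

Sorted by start: RM1, RM2, RM3, RM5, RM4.
RM2 starts before RM1 ends → RM1 and RM2 overlap.
RM3 starts before RM1 ends → RM1 and RM3 overlap.
RM5 starts exactly when RM1 ends (back-to-back, no overlap) — done with RM1.
RM3 starts after RM2 ends — done with RM2.
RM5 starts before RM3 ends → RM3 and RM5 overlap.
RM4 starts after RM3 ends.
RM4 starts after RM5 ends.
Overlapping pairs: RM1 & RM2, RM1 & RM3, RM3 & RM5 — 3 in total.

3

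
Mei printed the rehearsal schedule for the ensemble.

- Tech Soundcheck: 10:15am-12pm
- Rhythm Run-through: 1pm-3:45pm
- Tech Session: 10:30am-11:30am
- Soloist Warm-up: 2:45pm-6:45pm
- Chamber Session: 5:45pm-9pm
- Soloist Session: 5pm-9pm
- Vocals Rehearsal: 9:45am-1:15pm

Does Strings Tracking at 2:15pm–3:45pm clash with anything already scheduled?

Vocals Rehearsal: ends 1:15pm at or before Strings Tracking starts 2:15pm → clear.
Tech Soundcheck: ends 12pm at or before Strings Tracking starts 2:15pm → clear.
Tech Session: ends 11:30am at or before Strings Tracking starts 2:15pm → clear.
Rhythm Run-through: starts 1pm before Strings Tracking ends 3:45pm, and ends 3:45pm after Strings Tracking starts 2:15pm → overlap.
Soloist Warm-up: starts 2:45pm before Strings Tracking ends 3:45pm, and ends 6:45pm after Strings Tracking starts 2:15pm → overlap.
Soloist Session: starts 5pm at or after Strings Tracking ends 3:45pm → clear.
Chamber Session: starts 5:45pm at or after Strings Tracking ends 3:45pm → clear.
Strings Tracking overlaps Soloist Warm-up, Rhythm Run-through.

Yes — it overlaps Rhythm Run-through, Soloist Warm-up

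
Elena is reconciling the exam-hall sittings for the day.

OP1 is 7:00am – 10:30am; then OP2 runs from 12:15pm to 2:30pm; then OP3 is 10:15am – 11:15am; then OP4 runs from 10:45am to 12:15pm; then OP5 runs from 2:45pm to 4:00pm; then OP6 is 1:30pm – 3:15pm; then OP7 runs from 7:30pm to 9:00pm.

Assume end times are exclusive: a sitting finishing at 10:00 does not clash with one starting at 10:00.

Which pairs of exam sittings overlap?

Sorted by start: OP1, OP3, OP4, OP2, OP6, OP5, OP7.
OP3 starts before OP1 ends → OP1 and OP3 overlap.
OP4 starts after OP1 ends, so nothing later overlaps OP1 either.
OP4 starts before OP3 ends → OP3 and OP4 overlap.
OP2 starts after OP3 ends, so nothing later overlaps OP3 either.
OP2 starts exactly when OP4 ends (back-to-back, no overlap), so nothing later overlaps OP4 either.
OP6 starts before OP2 ends → OP2 and OP6 overlap.
OP5 starts after OP2 ends, so nothing later overlaps OP2 either.
OP5 starts before OP6 ends → OP6 and OP5 overlap.
OP7 starts after OP6 ends.
OP7 starts after OP5 ends.

OP1 & OP3, OP2 & OP6, OP3 & OP4, OP5 & OP6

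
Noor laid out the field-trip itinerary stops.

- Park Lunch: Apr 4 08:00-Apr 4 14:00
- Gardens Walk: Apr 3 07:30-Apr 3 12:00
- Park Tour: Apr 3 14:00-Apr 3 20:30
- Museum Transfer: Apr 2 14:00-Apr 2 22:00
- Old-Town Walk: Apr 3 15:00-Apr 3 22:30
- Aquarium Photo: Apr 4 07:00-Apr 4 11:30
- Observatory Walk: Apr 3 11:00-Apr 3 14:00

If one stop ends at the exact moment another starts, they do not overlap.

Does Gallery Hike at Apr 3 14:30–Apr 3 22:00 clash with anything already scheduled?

Museum Transfer: ends Apr 2 22:00 at or before Gallery Hike starts Apr 3 14:30 → clear.
Gardens Walk: ends Apr 3 12:00 at or before Gallery Hike starts Apr 3 14:30 → clear.
Observatory Walk: ends Apr 3 14:00 at or before Gallery Hike starts Apr 3 14:30 → clear.
Park Tour: starts Apr 3 14:00 before Gallery Hike ends Apr 3 22:00, and ends Apr 3 20:30 after Gallery Hike starts Apr 3 14:30 → overlap.
Old-Town Walk: starts Apr 3 15:00 before Gallery Hike ends Apr 3 22:00, and ends Apr 3 22:30 after Gallery Hike starts Apr 3 14:30 → overlap.
Aquarium Photo: starts Apr 4 07:00 at or after Gallery Hike ends Apr 3 22:00 → clear.
Park Lunch: starts Apr 4 08:00 at or after Gallery Hike ends Apr 3 22:00 → clear.
Gallery Hike overlaps Park Tour, Old-Town Walk.

Yes — it overlaps Old-Town Walk, Park Tour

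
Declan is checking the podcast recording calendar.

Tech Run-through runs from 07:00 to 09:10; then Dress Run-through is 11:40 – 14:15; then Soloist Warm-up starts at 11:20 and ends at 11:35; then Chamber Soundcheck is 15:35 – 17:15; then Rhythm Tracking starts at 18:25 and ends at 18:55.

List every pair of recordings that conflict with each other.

no conflicts

Two intervals overlap when each starts before the other ends.
Sorted by start: Tech Run-through, Soloist Warm-up, Dress Run-through, Chamber Soundcheck, Rhythm Tracking.
Soloist Warm-up starts after Tech Run-through ends — done with Tech Run-through.
Dress Run-through starts after Soloist Warm-up ends — done with Soloist Warm-up.
Chamber Soundcheck starts after Dress Run-through ends — done with Dress Run-through.
Rhythm Tracking starts after Chamber Soundcheck ends.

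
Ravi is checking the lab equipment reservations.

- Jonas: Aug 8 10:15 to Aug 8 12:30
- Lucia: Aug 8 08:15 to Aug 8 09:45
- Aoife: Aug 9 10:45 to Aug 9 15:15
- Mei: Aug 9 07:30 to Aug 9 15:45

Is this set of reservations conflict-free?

No

Check each pair: they overlap iff neither finishes before the other starts.
Sorted by start: Lucia, Jonas, Mei, Aoife.
Jonas starts after Lucia ends; Lucia is clear from here.
Mei starts after Jonas ends; Jonas is clear from here.
Aoife starts before Mei ends → Mei and Aoife overlap.
That's a conflict, so the schedule is not conflict-free.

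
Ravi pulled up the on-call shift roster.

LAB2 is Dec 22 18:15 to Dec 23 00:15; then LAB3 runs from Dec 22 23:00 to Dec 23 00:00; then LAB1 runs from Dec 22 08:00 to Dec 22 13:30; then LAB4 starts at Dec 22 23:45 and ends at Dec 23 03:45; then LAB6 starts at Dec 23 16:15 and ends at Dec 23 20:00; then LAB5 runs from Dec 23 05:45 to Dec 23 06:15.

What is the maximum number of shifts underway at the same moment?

Walk through starts and ends in time order (an end at T is processed before a start at T):
Dec 22 08:00 start LAB1 → 1
Dec 22 13:30 end LAB1 → 0
Dec 22 18:15 start LAB2 → 1
Dec 22 23:00 start LAB3 → 2
Dec 22 23:45 start LAB4 → 3
Dec 23 00:00 end LAB3 → 2
Dec 23 00:15 end LAB2 → 1
Dec 23 03:45 end LAB4 → 0
Dec 23 05:45 start LAB5 → 1
Dec 23 06:15 end LAB5 → 0
Dec 23 16:15 start LAB6 → 1
Dec 23 20:00 end LAB6 → 0
Peak is 3, at Dec 22 23:45 (LAB2, LAB3, LAB4).

3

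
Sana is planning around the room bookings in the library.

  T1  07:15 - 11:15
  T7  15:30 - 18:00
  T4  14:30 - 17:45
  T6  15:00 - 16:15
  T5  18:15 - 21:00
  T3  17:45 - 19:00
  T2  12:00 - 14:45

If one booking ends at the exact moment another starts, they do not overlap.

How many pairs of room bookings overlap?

6

Sorted by start: T1, T2, T4, T6, T7, T3, T5.
T2 starts after T1 ends, so T1 has no further overlaps.
T4 starts before T2 ends → T2 and T4 overlap.
T6 starts after T2 ends, so T2 has no further overlaps.
T6 starts before T4 ends → T4 and T6 overlap.
T7 starts before T4 ends → T4 and T7 overlap.
T3 starts exactly when T4 ends (back-to-back, no overlap), so T4 has no further overlaps.
T7 starts before T6 ends → T6 and T7 overlap.
T3 starts after T6 ends, so T6 has no further overlaps.
T3 starts before T7 ends → T7 and T3 overlap.
T5 starts after T7 ends.
T5 starts before T3 ends → T3 and T5 overlap.
Overlapping pairs: T2 & T4, T3 & T5, T3 & T7, T4 & T6, T4 & T7, T6 & T7 — 6 in total.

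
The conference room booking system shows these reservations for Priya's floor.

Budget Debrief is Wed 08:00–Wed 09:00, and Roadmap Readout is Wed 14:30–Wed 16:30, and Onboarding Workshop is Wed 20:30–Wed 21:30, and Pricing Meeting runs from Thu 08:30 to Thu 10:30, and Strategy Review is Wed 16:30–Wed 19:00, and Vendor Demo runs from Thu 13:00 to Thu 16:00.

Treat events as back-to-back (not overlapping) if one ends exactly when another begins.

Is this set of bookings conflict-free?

Sorted by start: Budget Debrief, Roadmap Readout, Strategy Review, Onboarding Workshop, Pricing Meeting, Vendor Demo.
Roadmap Readout starts after Budget Debrief ends; Budget Debrief is clear from here.
Strategy Review starts exactly when Roadmap Readout ends (back-to-back, no overlap); Roadmap Readout is clear from here.
Onboarding Workshop starts after Strategy Review ends; Strategy Review is clear from here.
Pricing Meeting starts after Onboarding Workshop ends; Onboarding Workshop is clear from here.
Vendor Demo starts after Pricing Meeting ends.
Every pair is clear; the schedule has no overlaps.

Yes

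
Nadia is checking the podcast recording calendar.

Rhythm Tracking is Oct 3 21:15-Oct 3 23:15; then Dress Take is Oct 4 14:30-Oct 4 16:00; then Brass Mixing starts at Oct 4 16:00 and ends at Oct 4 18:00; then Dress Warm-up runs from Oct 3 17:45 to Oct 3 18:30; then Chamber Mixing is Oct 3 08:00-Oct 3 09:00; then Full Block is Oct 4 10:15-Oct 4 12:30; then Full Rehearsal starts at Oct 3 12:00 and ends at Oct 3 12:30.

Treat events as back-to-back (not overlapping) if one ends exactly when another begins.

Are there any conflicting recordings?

No

Sorted by start: Chamber Mixing, Full Rehearsal, Dress Warm-up, Rhythm Tracking, Full Block, Dress Take, Brass Mixing.
Full Rehearsal starts after Chamber Mixing ends; Chamber Mixing is clear from here.
Dress Warm-up starts after Full Rehearsal ends; Full Rehearsal is clear from here.
Rhythm Tracking starts after Dress Warm-up ends; Dress Warm-up is clear from here.
Full Block starts after Rhythm Tracking ends; Rhythm Tracking is clear from here.
Dress Take starts after Full Block ends; Full Block is clear from here.
Brass Mixing starts exactly when Dress Take ends (back-to-back, no overlap).
Every pair is clear; the schedule has no overlaps.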